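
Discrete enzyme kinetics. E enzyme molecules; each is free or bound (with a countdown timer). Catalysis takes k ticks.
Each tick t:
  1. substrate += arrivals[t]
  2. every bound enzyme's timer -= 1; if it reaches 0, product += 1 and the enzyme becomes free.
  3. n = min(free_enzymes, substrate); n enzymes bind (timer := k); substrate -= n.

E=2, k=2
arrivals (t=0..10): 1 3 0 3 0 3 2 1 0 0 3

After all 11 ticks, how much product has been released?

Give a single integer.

t=0: arr=1 -> substrate=0 bound=1 product=0
t=1: arr=3 -> substrate=2 bound=2 product=0
t=2: arr=0 -> substrate=1 bound=2 product=1
t=3: arr=3 -> substrate=3 bound=2 product=2
t=4: arr=0 -> substrate=2 bound=2 product=3
t=5: arr=3 -> substrate=4 bound=2 product=4
t=6: arr=2 -> substrate=5 bound=2 product=5
t=7: arr=1 -> substrate=5 bound=2 product=6
t=8: arr=0 -> substrate=4 bound=2 product=7
t=9: arr=0 -> substrate=3 bound=2 product=8
t=10: arr=3 -> substrate=5 bound=2 product=9

Answer: 9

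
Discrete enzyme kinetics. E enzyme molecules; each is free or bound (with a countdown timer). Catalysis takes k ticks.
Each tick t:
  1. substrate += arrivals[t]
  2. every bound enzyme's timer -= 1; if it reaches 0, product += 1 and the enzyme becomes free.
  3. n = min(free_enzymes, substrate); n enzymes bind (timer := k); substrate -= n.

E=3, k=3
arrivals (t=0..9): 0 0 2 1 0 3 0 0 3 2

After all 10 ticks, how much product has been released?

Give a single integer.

t=0: arr=0 -> substrate=0 bound=0 product=0
t=1: arr=0 -> substrate=0 bound=0 product=0
t=2: arr=2 -> substrate=0 bound=2 product=0
t=3: arr=1 -> substrate=0 bound=3 product=0
t=4: arr=0 -> substrate=0 bound=3 product=0
t=5: arr=3 -> substrate=1 bound=3 product=2
t=6: arr=0 -> substrate=0 bound=3 product=3
t=7: arr=0 -> substrate=0 bound=3 product=3
t=8: arr=3 -> substrate=1 bound=3 product=5
t=9: arr=2 -> substrate=2 bound=3 product=6

Answer: 6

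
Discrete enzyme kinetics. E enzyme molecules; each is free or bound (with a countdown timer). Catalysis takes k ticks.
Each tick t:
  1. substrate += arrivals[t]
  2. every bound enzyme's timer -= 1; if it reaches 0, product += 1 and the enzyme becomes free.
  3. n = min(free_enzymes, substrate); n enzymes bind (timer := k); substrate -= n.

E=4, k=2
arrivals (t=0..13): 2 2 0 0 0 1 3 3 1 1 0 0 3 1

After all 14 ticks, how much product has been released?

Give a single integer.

Answer: 13

Derivation:
t=0: arr=2 -> substrate=0 bound=2 product=0
t=1: arr=2 -> substrate=0 bound=4 product=0
t=2: arr=0 -> substrate=0 bound=2 product=2
t=3: arr=0 -> substrate=0 bound=0 product=4
t=4: arr=0 -> substrate=0 bound=0 product=4
t=5: arr=1 -> substrate=0 bound=1 product=4
t=6: arr=3 -> substrate=0 bound=4 product=4
t=7: arr=3 -> substrate=2 bound=4 product=5
t=8: arr=1 -> substrate=0 bound=4 product=8
t=9: arr=1 -> substrate=0 bound=4 product=9
t=10: arr=0 -> substrate=0 bound=1 product=12
t=11: arr=0 -> substrate=0 bound=0 product=13
t=12: arr=3 -> substrate=0 bound=3 product=13
t=13: arr=1 -> substrate=0 bound=4 product=13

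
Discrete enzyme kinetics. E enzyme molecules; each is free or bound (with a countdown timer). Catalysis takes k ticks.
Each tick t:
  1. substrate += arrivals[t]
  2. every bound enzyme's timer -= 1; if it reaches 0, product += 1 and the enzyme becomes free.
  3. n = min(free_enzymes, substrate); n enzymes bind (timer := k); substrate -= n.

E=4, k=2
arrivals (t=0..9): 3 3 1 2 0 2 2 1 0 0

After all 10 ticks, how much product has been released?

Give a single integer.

Answer: 14

Derivation:
t=0: arr=3 -> substrate=0 bound=3 product=0
t=1: arr=3 -> substrate=2 bound=4 product=0
t=2: arr=1 -> substrate=0 bound=4 product=3
t=3: arr=2 -> substrate=1 bound=4 product=4
t=4: arr=0 -> substrate=0 bound=2 product=7
t=5: arr=2 -> substrate=0 bound=3 product=8
t=6: arr=2 -> substrate=0 bound=4 product=9
t=7: arr=1 -> substrate=0 bound=3 product=11
t=8: arr=0 -> substrate=0 bound=1 product=13
t=9: arr=0 -> substrate=0 bound=0 product=14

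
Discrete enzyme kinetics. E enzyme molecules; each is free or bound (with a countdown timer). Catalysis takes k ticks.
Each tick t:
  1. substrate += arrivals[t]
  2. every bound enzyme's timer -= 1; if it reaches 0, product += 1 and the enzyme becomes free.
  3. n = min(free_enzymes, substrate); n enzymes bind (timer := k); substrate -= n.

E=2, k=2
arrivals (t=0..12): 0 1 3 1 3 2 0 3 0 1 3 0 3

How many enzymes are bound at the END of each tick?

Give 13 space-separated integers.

t=0: arr=0 -> substrate=0 bound=0 product=0
t=1: arr=1 -> substrate=0 bound=1 product=0
t=2: arr=3 -> substrate=2 bound=2 product=0
t=3: arr=1 -> substrate=2 bound=2 product=1
t=4: arr=3 -> substrate=4 bound=2 product=2
t=5: arr=2 -> substrate=5 bound=2 product=3
t=6: arr=0 -> substrate=4 bound=2 product=4
t=7: arr=3 -> substrate=6 bound=2 product=5
t=8: arr=0 -> substrate=5 bound=2 product=6
t=9: arr=1 -> substrate=5 bound=2 product=7
t=10: arr=3 -> substrate=7 bound=2 product=8
t=11: arr=0 -> substrate=6 bound=2 product=9
t=12: arr=3 -> substrate=8 bound=2 product=10

Answer: 0 1 2 2 2 2 2 2 2 2 2 2 2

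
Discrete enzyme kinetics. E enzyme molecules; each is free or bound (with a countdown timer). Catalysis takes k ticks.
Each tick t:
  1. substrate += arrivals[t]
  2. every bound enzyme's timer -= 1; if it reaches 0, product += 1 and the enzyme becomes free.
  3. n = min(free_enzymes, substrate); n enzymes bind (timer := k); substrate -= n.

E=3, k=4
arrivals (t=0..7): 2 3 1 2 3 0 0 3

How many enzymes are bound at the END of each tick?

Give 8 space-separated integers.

Answer: 2 3 3 3 3 3 3 3

Derivation:
t=0: arr=2 -> substrate=0 bound=2 product=0
t=1: arr=3 -> substrate=2 bound=3 product=0
t=2: arr=1 -> substrate=3 bound=3 product=0
t=3: arr=2 -> substrate=5 bound=3 product=0
t=4: arr=3 -> substrate=6 bound=3 product=2
t=5: arr=0 -> substrate=5 bound=3 product=3
t=6: arr=0 -> substrate=5 bound=3 product=3
t=7: arr=3 -> substrate=8 bound=3 product=3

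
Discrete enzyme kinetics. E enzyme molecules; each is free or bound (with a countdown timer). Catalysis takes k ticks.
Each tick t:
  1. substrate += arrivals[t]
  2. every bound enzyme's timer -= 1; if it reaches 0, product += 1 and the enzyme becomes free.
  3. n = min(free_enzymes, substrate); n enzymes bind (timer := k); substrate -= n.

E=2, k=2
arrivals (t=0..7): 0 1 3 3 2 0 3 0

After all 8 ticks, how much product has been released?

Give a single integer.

Answer: 5

Derivation:
t=0: arr=0 -> substrate=0 bound=0 product=0
t=1: arr=1 -> substrate=0 bound=1 product=0
t=2: arr=3 -> substrate=2 bound=2 product=0
t=3: arr=3 -> substrate=4 bound=2 product=1
t=4: arr=2 -> substrate=5 bound=2 product=2
t=5: arr=0 -> substrate=4 bound=2 product=3
t=6: arr=3 -> substrate=6 bound=2 product=4
t=7: arr=0 -> substrate=5 bound=2 product=5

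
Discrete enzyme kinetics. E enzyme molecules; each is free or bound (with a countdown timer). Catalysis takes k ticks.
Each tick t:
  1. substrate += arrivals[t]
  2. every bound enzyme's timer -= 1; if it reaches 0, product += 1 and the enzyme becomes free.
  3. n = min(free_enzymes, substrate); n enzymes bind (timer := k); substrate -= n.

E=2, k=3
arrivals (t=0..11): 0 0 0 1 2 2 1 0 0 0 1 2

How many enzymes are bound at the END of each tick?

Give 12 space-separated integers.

t=0: arr=0 -> substrate=0 bound=0 product=0
t=1: arr=0 -> substrate=0 bound=0 product=0
t=2: arr=0 -> substrate=0 bound=0 product=0
t=3: arr=1 -> substrate=0 bound=1 product=0
t=4: arr=2 -> substrate=1 bound=2 product=0
t=5: arr=2 -> substrate=3 bound=2 product=0
t=6: arr=1 -> substrate=3 bound=2 product=1
t=7: arr=0 -> substrate=2 bound=2 product=2
t=8: arr=0 -> substrate=2 bound=2 product=2
t=9: arr=0 -> substrate=1 bound=2 product=3
t=10: arr=1 -> substrate=1 bound=2 product=4
t=11: arr=2 -> substrate=3 bound=2 product=4

Answer: 0 0 0 1 2 2 2 2 2 2 2 2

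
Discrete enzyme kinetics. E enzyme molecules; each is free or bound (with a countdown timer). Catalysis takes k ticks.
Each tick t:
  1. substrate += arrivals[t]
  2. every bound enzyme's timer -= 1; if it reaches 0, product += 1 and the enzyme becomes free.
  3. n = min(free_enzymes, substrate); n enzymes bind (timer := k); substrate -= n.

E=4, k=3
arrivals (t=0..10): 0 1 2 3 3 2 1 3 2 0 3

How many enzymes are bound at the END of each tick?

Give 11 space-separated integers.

t=0: arr=0 -> substrate=0 bound=0 product=0
t=1: arr=1 -> substrate=0 bound=1 product=0
t=2: arr=2 -> substrate=0 bound=3 product=0
t=3: arr=3 -> substrate=2 bound=4 product=0
t=4: arr=3 -> substrate=4 bound=4 product=1
t=5: arr=2 -> substrate=4 bound=4 product=3
t=6: arr=1 -> substrate=4 bound=4 product=4
t=7: arr=3 -> substrate=6 bound=4 product=5
t=8: arr=2 -> substrate=6 bound=4 product=7
t=9: arr=0 -> substrate=5 bound=4 product=8
t=10: arr=3 -> substrate=7 bound=4 product=9

Answer: 0 1 3 4 4 4 4 4 4 4 4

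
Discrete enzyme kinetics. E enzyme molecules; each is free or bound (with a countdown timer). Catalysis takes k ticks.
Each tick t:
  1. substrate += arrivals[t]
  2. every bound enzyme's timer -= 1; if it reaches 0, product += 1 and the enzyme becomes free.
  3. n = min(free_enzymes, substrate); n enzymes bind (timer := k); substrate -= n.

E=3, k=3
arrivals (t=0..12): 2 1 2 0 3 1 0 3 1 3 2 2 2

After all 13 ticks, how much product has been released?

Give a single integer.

t=0: arr=2 -> substrate=0 bound=2 product=0
t=1: arr=1 -> substrate=0 bound=3 product=0
t=2: arr=2 -> substrate=2 bound=3 product=0
t=3: arr=0 -> substrate=0 bound=3 product=2
t=4: arr=3 -> substrate=2 bound=3 product=3
t=5: arr=1 -> substrate=3 bound=3 product=3
t=6: arr=0 -> substrate=1 bound=3 product=5
t=7: arr=3 -> substrate=3 bound=3 product=6
t=8: arr=1 -> substrate=4 bound=3 product=6
t=9: arr=3 -> substrate=5 bound=3 product=8
t=10: arr=2 -> substrate=6 bound=3 product=9
t=11: arr=2 -> substrate=8 bound=3 product=9
t=12: arr=2 -> substrate=8 bound=3 product=11

Answer: 11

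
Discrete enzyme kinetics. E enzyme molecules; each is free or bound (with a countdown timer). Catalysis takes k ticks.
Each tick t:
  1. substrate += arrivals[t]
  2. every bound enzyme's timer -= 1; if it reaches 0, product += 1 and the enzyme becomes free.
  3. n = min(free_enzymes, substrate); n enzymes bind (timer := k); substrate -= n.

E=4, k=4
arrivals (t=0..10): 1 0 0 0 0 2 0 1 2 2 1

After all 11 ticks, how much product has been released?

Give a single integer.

Answer: 3

Derivation:
t=0: arr=1 -> substrate=0 bound=1 product=0
t=1: arr=0 -> substrate=0 bound=1 product=0
t=2: arr=0 -> substrate=0 bound=1 product=0
t=3: arr=0 -> substrate=0 bound=1 product=0
t=4: arr=0 -> substrate=0 bound=0 product=1
t=5: arr=2 -> substrate=0 bound=2 product=1
t=6: arr=0 -> substrate=0 bound=2 product=1
t=7: arr=1 -> substrate=0 bound=3 product=1
t=8: arr=2 -> substrate=1 bound=4 product=1
t=9: arr=2 -> substrate=1 bound=4 product=3
t=10: arr=1 -> substrate=2 bound=4 product=3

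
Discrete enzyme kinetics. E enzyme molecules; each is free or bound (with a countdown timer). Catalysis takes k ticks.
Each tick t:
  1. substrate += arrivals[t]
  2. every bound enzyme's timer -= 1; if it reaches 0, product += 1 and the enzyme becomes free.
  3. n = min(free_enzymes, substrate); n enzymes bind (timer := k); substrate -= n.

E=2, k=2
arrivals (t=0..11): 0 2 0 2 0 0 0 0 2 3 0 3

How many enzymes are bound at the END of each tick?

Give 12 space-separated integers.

Answer: 0 2 2 2 2 0 0 0 2 2 2 2

Derivation:
t=0: arr=0 -> substrate=0 bound=0 product=0
t=1: arr=2 -> substrate=0 bound=2 product=0
t=2: arr=0 -> substrate=0 bound=2 product=0
t=3: arr=2 -> substrate=0 bound=2 product=2
t=4: arr=0 -> substrate=0 bound=2 product=2
t=5: arr=0 -> substrate=0 bound=0 product=4
t=6: arr=0 -> substrate=0 bound=0 product=4
t=7: arr=0 -> substrate=0 bound=0 product=4
t=8: arr=2 -> substrate=0 bound=2 product=4
t=9: arr=3 -> substrate=3 bound=2 product=4
t=10: arr=0 -> substrate=1 bound=2 product=6
t=11: arr=3 -> substrate=4 bound=2 product=6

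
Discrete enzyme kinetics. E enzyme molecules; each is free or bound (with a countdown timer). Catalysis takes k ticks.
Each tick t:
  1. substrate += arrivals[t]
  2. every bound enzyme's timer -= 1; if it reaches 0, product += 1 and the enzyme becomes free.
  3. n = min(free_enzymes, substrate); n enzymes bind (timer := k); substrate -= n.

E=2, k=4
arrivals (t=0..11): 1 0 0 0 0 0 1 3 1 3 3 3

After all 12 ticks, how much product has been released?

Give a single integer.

Answer: 3

Derivation:
t=0: arr=1 -> substrate=0 bound=1 product=0
t=1: arr=0 -> substrate=0 bound=1 product=0
t=2: arr=0 -> substrate=0 bound=1 product=0
t=3: arr=0 -> substrate=0 bound=1 product=0
t=4: arr=0 -> substrate=0 bound=0 product=1
t=5: arr=0 -> substrate=0 bound=0 product=1
t=6: arr=1 -> substrate=0 bound=1 product=1
t=7: arr=3 -> substrate=2 bound=2 product=1
t=8: arr=1 -> substrate=3 bound=2 product=1
t=9: arr=3 -> substrate=6 bound=2 product=1
t=10: arr=3 -> substrate=8 bound=2 product=2
t=11: arr=3 -> substrate=10 bound=2 product=3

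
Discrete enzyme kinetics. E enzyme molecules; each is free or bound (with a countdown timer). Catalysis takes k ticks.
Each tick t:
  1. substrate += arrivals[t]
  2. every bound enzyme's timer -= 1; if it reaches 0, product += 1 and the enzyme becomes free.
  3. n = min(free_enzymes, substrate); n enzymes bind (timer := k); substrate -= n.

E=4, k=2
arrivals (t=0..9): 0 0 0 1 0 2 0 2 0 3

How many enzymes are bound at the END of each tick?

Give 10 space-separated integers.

t=0: arr=0 -> substrate=0 bound=0 product=0
t=1: arr=0 -> substrate=0 bound=0 product=0
t=2: arr=0 -> substrate=0 bound=0 product=0
t=3: arr=1 -> substrate=0 bound=1 product=0
t=4: arr=0 -> substrate=0 bound=1 product=0
t=5: arr=2 -> substrate=0 bound=2 product=1
t=6: arr=0 -> substrate=0 bound=2 product=1
t=7: arr=2 -> substrate=0 bound=2 product=3
t=8: arr=0 -> substrate=0 bound=2 product=3
t=9: arr=3 -> substrate=0 bound=3 product=5

Answer: 0 0 0 1 1 2 2 2 2 3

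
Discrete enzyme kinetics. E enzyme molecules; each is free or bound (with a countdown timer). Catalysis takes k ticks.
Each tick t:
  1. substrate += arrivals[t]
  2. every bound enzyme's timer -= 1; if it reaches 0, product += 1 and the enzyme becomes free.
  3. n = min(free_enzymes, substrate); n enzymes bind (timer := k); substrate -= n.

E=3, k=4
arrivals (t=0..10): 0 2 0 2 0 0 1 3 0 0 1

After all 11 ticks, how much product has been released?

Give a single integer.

t=0: arr=0 -> substrate=0 bound=0 product=0
t=1: arr=2 -> substrate=0 bound=2 product=0
t=2: arr=0 -> substrate=0 bound=2 product=0
t=3: arr=2 -> substrate=1 bound=3 product=0
t=4: arr=0 -> substrate=1 bound=3 product=0
t=5: arr=0 -> substrate=0 bound=2 product=2
t=6: arr=1 -> substrate=0 bound=3 product=2
t=7: arr=3 -> substrate=2 bound=3 product=3
t=8: arr=0 -> substrate=2 bound=3 product=3
t=9: arr=0 -> substrate=1 bound=3 product=4
t=10: arr=1 -> substrate=1 bound=3 product=5

Answer: 5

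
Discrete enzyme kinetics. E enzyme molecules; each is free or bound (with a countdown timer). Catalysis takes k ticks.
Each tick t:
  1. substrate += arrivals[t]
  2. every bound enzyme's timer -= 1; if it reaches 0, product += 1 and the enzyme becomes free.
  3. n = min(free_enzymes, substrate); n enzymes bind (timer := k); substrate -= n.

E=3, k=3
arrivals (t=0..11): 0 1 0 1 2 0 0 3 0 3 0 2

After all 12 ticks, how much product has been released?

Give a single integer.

t=0: arr=0 -> substrate=0 bound=0 product=0
t=1: arr=1 -> substrate=0 bound=1 product=0
t=2: arr=0 -> substrate=0 bound=1 product=0
t=3: arr=1 -> substrate=0 bound=2 product=0
t=4: arr=2 -> substrate=0 bound=3 product=1
t=5: arr=0 -> substrate=0 bound=3 product=1
t=6: arr=0 -> substrate=0 bound=2 product=2
t=7: arr=3 -> substrate=0 bound=3 product=4
t=8: arr=0 -> substrate=0 bound=3 product=4
t=9: arr=3 -> substrate=3 bound=3 product=4
t=10: arr=0 -> substrate=0 bound=3 product=7
t=11: arr=2 -> substrate=2 bound=3 product=7

Answer: 7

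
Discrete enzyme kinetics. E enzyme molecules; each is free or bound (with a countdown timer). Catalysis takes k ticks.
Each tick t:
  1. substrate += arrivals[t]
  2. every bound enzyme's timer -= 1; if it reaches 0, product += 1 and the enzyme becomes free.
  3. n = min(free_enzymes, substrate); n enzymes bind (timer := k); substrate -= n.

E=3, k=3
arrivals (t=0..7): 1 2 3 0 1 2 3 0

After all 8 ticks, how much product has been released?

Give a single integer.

t=0: arr=1 -> substrate=0 bound=1 product=0
t=1: arr=2 -> substrate=0 bound=3 product=0
t=2: arr=3 -> substrate=3 bound=3 product=0
t=3: arr=0 -> substrate=2 bound=3 product=1
t=4: arr=1 -> substrate=1 bound=3 product=3
t=5: arr=2 -> substrate=3 bound=3 product=3
t=6: arr=3 -> substrate=5 bound=3 product=4
t=7: arr=0 -> substrate=3 bound=3 product=6

Answer: 6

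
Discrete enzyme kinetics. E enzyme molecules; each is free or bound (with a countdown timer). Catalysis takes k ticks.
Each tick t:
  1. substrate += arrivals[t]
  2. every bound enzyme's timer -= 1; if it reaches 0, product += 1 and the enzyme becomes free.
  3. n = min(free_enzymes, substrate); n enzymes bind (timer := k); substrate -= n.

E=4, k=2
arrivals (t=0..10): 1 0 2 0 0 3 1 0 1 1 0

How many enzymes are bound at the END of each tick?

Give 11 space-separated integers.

Answer: 1 1 2 2 0 3 4 1 1 2 1

Derivation:
t=0: arr=1 -> substrate=0 bound=1 product=0
t=1: arr=0 -> substrate=0 bound=1 product=0
t=2: arr=2 -> substrate=0 bound=2 product=1
t=3: arr=0 -> substrate=0 bound=2 product=1
t=4: arr=0 -> substrate=0 bound=0 product=3
t=5: arr=3 -> substrate=0 bound=3 product=3
t=6: arr=1 -> substrate=0 bound=4 product=3
t=7: arr=0 -> substrate=0 bound=1 product=6
t=8: arr=1 -> substrate=0 bound=1 product=7
t=9: arr=1 -> substrate=0 bound=2 product=7
t=10: arr=0 -> substrate=0 bound=1 product=8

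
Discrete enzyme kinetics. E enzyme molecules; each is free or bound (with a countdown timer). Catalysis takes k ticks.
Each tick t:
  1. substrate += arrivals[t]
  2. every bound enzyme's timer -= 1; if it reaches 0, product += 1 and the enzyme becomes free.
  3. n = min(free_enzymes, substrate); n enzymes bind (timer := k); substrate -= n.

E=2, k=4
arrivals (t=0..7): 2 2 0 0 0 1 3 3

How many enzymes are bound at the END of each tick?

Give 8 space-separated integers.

Answer: 2 2 2 2 2 2 2 2

Derivation:
t=0: arr=2 -> substrate=0 bound=2 product=0
t=1: arr=2 -> substrate=2 bound=2 product=0
t=2: arr=0 -> substrate=2 bound=2 product=0
t=3: arr=0 -> substrate=2 bound=2 product=0
t=4: arr=0 -> substrate=0 bound=2 product=2
t=5: arr=1 -> substrate=1 bound=2 product=2
t=6: arr=3 -> substrate=4 bound=2 product=2
t=7: arr=3 -> substrate=7 bound=2 product=2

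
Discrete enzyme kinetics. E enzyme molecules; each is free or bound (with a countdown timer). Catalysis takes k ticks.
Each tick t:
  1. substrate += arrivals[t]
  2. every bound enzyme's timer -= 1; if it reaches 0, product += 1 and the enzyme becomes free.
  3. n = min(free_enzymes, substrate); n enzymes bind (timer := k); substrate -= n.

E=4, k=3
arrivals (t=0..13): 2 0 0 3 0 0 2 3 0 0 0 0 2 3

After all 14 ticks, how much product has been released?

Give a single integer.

Answer: 10

Derivation:
t=0: arr=2 -> substrate=0 bound=2 product=0
t=1: arr=0 -> substrate=0 bound=2 product=0
t=2: arr=0 -> substrate=0 bound=2 product=0
t=3: arr=3 -> substrate=0 bound=3 product=2
t=4: arr=0 -> substrate=0 bound=3 product=2
t=5: arr=0 -> substrate=0 bound=3 product=2
t=6: arr=2 -> substrate=0 bound=2 product=5
t=7: arr=3 -> substrate=1 bound=4 product=5
t=8: arr=0 -> substrate=1 bound=4 product=5
t=9: arr=0 -> substrate=0 bound=3 product=7
t=10: arr=0 -> substrate=0 bound=1 product=9
t=11: arr=0 -> substrate=0 bound=1 product=9
t=12: arr=2 -> substrate=0 bound=2 product=10
t=13: arr=3 -> substrate=1 bound=4 product=10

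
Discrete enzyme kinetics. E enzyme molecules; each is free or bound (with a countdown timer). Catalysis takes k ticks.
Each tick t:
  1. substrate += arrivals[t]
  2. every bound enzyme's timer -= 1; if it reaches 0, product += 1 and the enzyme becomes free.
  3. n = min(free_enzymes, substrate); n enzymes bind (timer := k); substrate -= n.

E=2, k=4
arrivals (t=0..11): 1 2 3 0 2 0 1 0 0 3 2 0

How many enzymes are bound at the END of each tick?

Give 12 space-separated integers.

t=0: arr=1 -> substrate=0 bound=1 product=0
t=1: arr=2 -> substrate=1 bound=2 product=0
t=2: arr=3 -> substrate=4 bound=2 product=0
t=3: arr=0 -> substrate=4 bound=2 product=0
t=4: arr=2 -> substrate=5 bound=2 product=1
t=5: arr=0 -> substrate=4 bound=2 product=2
t=6: arr=1 -> substrate=5 bound=2 product=2
t=7: arr=0 -> substrate=5 bound=2 product=2
t=8: arr=0 -> substrate=4 bound=2 product=3
t=9: arr=3 -> substrate=6 bound=2 product=4
t=10: arr=2 -> substrate=8 bound=2 product=4
t=11: arr=0 -> substrate=8 bound=2 product=4

Answer: 1 2 2 2 2 2 2 2 2 2 2 2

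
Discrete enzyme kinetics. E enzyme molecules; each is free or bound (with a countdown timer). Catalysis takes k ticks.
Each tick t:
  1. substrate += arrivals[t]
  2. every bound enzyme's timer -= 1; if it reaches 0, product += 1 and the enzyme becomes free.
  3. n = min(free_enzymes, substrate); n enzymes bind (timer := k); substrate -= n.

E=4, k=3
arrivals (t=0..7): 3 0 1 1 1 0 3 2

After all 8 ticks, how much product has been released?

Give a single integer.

t=0: arr=3 -> substrate=0 bound=3 product=0
t=1: arr=0 -> substrate=0 bound=3 product=0
t=2: arr=1 -> substrate=0 bound=4 product=0
t=3: arr=1 -> substrate=0 bound=2 product=3
t=4: arr=1 -> substrate=0 bound=3 product=3
t=5: arr=0 -> substrate=0 bound=2 product=4
t=6: arr=3 -> substrate=0 bound=4 product=5
t=7: arr=2 -> substrate=1 bound=4 product=6

Answer: 6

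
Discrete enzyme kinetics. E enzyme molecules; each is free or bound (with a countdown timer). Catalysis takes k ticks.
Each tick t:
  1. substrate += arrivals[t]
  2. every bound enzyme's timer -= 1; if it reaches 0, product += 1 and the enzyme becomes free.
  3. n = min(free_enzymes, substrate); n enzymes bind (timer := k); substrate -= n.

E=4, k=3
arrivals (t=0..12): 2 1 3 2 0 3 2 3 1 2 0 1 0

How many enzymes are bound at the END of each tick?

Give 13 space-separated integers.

Answer: 2 3 4 4 4 4 4 4 4 4 4 4 4

Derivation:
t=0: arr=2 -> substrate=0 bound=2 product=0
t=1: arr=1 -> substrate=0 bound=3 product=0
t=2: arr=3 -> substrate=2 bound=4 product=0
t=3: arr=2 -> substrate=2 bound=4 product=2
t=4: arr=0 -> substrate=1 bound=4 product=3
t=5: arr=3 -> substrate=3 bound=4 product=4
t=6: arr=2 -> substrate=3 bound=4 product=6
t=7: arr=3 -> substrate=5 bound=4 product=7
t=8: arr=1 -> substrate=5 bound=4 product=8
t=9: arr=2 -> substrate=5 bound=4 product=10
t=10: arr=0 -> substrate=4 bound=4 product=11
t=11: arr=1 -> substrate=4 bound=4 product=12
t=12: arr=0 -> substrate=2 bound=4 product=14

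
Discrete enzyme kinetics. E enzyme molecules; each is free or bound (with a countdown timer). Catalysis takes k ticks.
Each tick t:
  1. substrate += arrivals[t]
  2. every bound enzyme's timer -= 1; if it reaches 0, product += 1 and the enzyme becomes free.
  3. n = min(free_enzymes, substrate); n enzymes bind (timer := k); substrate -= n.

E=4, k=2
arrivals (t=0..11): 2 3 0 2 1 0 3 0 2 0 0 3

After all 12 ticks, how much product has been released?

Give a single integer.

t=0: arr=2 -> substrate=0 bound=2 product=0
t=1: arr=3 -> substrate=1 bound=4 product=0
t=2: arr=0 -> substrate=0 bound=3 product=2
t=3: arr=2 -> substrate=0 bound=3 product=4
t=4: arr=1 -> substrate=0 bound=3 product=5
t=5: arr=0 -> substrate=0 bound=1 product=7
t=6: arr=3 -> substrate=0 bound=3 product=8
t=7: arr=0 -> substrate=0 bound=3 product=8
t=8: arr=2 -> substrate=0 bound=2 product=11
t=9: arr=0 -> substrate=0 bound=2 product=11
t=10: arr=0 -> substrate=0 bound=0 product=13
t=11: arr=3 -> substrate=0 bound=3 product=13

Answer: 13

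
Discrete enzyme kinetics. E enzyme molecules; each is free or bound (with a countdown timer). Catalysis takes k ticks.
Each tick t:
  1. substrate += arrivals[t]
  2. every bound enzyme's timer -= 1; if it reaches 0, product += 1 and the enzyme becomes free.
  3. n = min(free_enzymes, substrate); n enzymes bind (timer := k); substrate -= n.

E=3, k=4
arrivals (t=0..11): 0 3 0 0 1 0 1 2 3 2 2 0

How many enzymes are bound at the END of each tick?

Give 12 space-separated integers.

t=0: arr=0 -> substrate=0 bound=0 product=0
t=1: arr=3 -> substrate=0 bound=3 product=0
t=2: arr=0 -> substrate=0 bound=3 product=0
t=3: arr=0 -> substrate=0 bound=3 product=0
t=4: arr=1 -> substrate=1 bound=3 product=0
t=5: arr=0 -> substrate=0 bound=1 product=3
t=6: arr=1 -> substrate=0 bound=2 product=3
t=7: arr=2 -> substrate=1 bound=3 product=3
t=8: arr=3 -> substrate=4 bound=3 product=3
t=9: arr=2 -> substrate=5 bound=3 product=4
t=10: arr=2 -> substrate=6 bound=3 product=5
t=11: arr=0 -> substrate=5 bound=3 product=6

Answer: 0 3 3 3 3 1 2 3 3 3 3 3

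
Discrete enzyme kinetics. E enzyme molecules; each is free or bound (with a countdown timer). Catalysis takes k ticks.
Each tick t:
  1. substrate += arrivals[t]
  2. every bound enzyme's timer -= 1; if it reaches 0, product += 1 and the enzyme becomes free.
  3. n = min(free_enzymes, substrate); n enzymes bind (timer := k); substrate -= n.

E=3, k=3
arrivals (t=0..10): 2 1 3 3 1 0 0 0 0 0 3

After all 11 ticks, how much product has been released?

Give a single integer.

t=0: arr=2 -> substrate=0 bound=2 product=0
t=1: arr=1 -> substrate=0 bound=3 product=0
t=2: arr=3 -> substrate=3 bound=3 product=0
t=3: arr=3 -> substrate=4 bound=3 product=2
t=4: arr=1 -> substrate=4 bound=3 product=3
t=5: arr=0 -> substrate=4 bound=3 product=3
t=6: arr=0 -> substrate=2 bound=3 product=5
t=7: arr=0 -> substrate=1 bound=3 product=6
t=8: arr=0 -> substrate=1 bound=3 product=6
t=9: arr=0 -> substrate=0 bound=2 product=8
t=10: arr=3 -> substrate=1 bound=3 product=9

Answer: 9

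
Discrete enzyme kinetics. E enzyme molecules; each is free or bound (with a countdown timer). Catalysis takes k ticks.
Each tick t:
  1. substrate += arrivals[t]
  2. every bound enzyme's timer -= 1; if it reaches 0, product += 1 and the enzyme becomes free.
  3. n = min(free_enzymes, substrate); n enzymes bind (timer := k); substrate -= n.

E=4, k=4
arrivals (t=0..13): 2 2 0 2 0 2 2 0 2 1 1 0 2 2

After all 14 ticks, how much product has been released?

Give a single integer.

t=0: arr=2 -> substrate=0 bound=2 product=0
t=1: arr=2 -> substrate=0 bound=4 product=0
t=2: arr=0 -> substrate=0 bound=4 product=0
t=3: arr=2 -> substrate=2 bound=4 product=0
t=4: arr=0 -> substrate=0 bound=4 product=2
t=5: arr=2 -> substrate=0 bound=4 product=4
t=6: arr=2 -> substrate=2 bound=4 product=4
t=7: arr=0 -> substrate=2 bound=4 product=4
t=8: arr=2 -> substrate=2 bound=4 product=6
t=9: arr=1 -> substrate=1 bound=4 product=8
t=10: arr=1 -> substrate=2 bound=4 product=8
t=11: arr=0 -> substrate=2 bound=4 product=8
t=12: arr=2 -> substrate=2 bound=4 product=10
t=13: arr=2 -> substrate=2 bound=4 product=12

Answer: 12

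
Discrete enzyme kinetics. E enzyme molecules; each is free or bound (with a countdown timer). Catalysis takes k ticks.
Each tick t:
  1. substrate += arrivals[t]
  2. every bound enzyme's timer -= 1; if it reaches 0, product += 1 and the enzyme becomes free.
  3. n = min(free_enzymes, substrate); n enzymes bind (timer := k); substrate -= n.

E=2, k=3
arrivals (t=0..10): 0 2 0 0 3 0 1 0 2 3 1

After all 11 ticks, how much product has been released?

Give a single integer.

t=0: arr=0 -> substrate=0 bound=0 product=0
t=1: arr=2 -> substrate=0 bound=2 product=0
t=2: arr=0 -> substrate=0 bound=2 product=0
t=3: arr=0 -> substrate=0 bound=2 product=0
t=4: arr=3 -> substrate=1 bound=2 product=2
t=5: arr=0 -> substrate=1 bound=2 product=2
t=6: arr=1 -> substrate=2 bound=2 product=2
t=7: arr=0 -> substrate=0 bound=2 product=4
t=8: arr=2 -> substrate=2 bound=2 product=4
t=9: arr=3 -> substrate=5 bound=2 product=4
t=10: arr=1 -> substrate=4 bound=2 product=6

Answer: 6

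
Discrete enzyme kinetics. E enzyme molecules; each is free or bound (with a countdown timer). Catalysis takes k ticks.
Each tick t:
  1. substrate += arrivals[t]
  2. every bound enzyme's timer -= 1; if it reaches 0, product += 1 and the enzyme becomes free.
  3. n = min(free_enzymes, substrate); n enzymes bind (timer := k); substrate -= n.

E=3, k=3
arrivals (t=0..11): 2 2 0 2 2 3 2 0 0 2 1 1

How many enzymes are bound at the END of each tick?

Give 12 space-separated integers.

Answer: 2 3 3 3 3 3 3 3 3 3 3 3

Derivation:
t=0: arr=2 -> substrate=0 bound=2 product=0
t=1: arr=2 -> substrate=1 bound=3 product=0
t=2: arr=0 -> substrate=1 bound=3 product=0
t=3: arr=2 -> substrate=1 bound=3 product=2
t=4: arr=2 -> substrate=2 bound=3 product=3
t=5: arr=3 -> substrate=5 bound=3 product=3
t=6: arr=2 -> substrate=5 bound=3 product=5
t=7: arr=0 -> substrate=4 bound=3 product=6
t=8: arr=0 -> substrate=4 bound=3 product=6
t=9: arr=2 -> substrate=4 bound=3 product=8
t=10: arr=1 -> substrate=4 bound=3 product=9
t=11: arr=1 -> substrate=5 bound=3 product=9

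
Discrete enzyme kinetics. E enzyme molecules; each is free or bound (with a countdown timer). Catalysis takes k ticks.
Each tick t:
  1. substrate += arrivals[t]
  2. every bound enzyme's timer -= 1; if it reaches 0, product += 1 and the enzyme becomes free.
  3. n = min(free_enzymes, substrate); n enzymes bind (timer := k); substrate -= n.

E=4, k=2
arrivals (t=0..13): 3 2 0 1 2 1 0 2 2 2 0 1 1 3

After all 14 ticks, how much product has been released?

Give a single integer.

Answer: 16

Derivation:
t=0: arr=3 -> substrate=0 bound=3 product=0
t=1: arr=2 -> substrate=1 bound=4 product=0
t=2: arr=0 -> substrate=0 bound=2 product=3
t=3: arr=1 -> substrate=0 bound=2 product=4
t=4: arr=2 -> substrate=0 bound=3 product=5
t=5: arr=1 -> substrate=0 bound=3 product=6
t=6: arr=0 -> substrate=0 bound=1 product=8
t=7: arr=2 -> substrate=0 bound=2 product=9
t=8: arr=2 -> substrate=0 bound=4 product=9
t=9: arr=2 -> substrate=0 bound=4 product=11
t=10: arr=0 -> substrate=0 bound=2 product=13
t=11: arr=1 -> substrate=0 bound=1 product=15
t=12: arr=1 -> substrate=0 bound=2 product=15
t=13: arr=3 -> substrate=0 bound=4 product=16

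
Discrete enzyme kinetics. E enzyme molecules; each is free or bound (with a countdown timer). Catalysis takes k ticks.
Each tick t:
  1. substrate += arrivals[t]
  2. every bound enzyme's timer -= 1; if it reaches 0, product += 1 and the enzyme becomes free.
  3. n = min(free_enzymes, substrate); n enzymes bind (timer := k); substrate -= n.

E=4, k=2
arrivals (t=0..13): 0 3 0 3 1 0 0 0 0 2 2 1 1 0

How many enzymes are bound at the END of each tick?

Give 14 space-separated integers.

Answer: 0 3 3 3 4 1 0 0 0 2 4 3 2 1

Derivation:
t=0: arr=0 -> substrate=0 bound=0 product=0
t=1: arr=3 -> substrate=0 bound=3 product=0
t=2: arr=0 -> substrate=0 bound=3 product=0
t=3: arr=3 -> substrate=0 bound=3 product=3
t=4: arr=1 -> substrate=0 bound=4 product=3
t=5: arr=0 -> substrate=0 bound=1 product=6
t=6: arr=0 -> substrate=0 bound=0 product=7
t=7: arr=0 -> substrate=0 bound=0 product=7
t=8: arr=0 -> substrate=0 bound=0 product=7
t=9: arr=2 -> substrate=0 bound=2 product=7
t=10: arr=2 -> substrate=0 bound=4 product=7
t=11: arr=1 -> substrate=0 bound=3 product=9
t=12: arr=1 -> substrate=0 bound=2 product=11
t=13: arr=0 -> substrate=0 bound=1 product=12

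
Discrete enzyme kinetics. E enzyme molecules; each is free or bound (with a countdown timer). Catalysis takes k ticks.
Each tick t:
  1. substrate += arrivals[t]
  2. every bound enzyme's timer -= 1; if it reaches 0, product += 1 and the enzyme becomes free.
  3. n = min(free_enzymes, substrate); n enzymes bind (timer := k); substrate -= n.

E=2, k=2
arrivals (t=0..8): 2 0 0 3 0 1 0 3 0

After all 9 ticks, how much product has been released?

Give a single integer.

t=0: arr=2 -> substrate=0 bound=2 product=0
t=1: arr=0 -> substrate=0 bound=2 product=0
t=2: arr=0 -> substrate=0 bound=0 product=2
t=3: arr=3 -> substrate=1 bound=2 product=2
t=4: arr=0 -> substrate=1 bound=2 product=2
t=5: arr=1 -> substrate=0 bound=2 product=4
t=6: arr=0 -> substrate=0 bound=2 product=4
t=7: arr=3 -> substrate=1 bound=2 product=6
t=8: arr=0 -> substrate=1 bound=2 product=6

Answer: 6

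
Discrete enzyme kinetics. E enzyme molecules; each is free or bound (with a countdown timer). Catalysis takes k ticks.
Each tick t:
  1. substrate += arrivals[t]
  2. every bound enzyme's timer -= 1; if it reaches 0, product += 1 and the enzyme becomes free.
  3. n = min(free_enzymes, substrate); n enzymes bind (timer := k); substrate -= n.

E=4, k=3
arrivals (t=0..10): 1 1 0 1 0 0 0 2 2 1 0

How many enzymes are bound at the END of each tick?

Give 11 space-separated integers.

Answer: 1 2 2 2 1 1 0 2 4 4 3

Derivation:
t=0: arr=1 -> substrate=0 bound=1 product=0
t=1: arr=1 -> substrate=0 bound=2 product=0
t=2: arr=0 -> substrate=0 bound=2 product=0
t=3: arr=1 -> substrate=0 bound=2 product=1
t=4: arr=0 -> substrate=0 bound=1 product=2
t=5: arr=0 -> substrate=0 bound=1 product=2
t=6: arr=0 -> substrate=0 bound=0 product=3
t=7: arr=2 -> substrate=0 bound=2 product=3
t=8: arr=2 -> substrate=0 bound=4 product=3
t=9: arr=1 -> substrate=1 bound=4 product=3
t=10: arr=0 -> substrate=0 bound=3 product=5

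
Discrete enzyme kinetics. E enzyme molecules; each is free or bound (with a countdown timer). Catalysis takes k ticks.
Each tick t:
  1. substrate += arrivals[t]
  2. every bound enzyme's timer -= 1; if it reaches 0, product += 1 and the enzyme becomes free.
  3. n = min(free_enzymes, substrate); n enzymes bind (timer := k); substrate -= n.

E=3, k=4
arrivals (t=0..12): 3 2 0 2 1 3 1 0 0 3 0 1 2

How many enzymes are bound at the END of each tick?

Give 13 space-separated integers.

t=0: arr=3 -> substrate=0 bound=3 product=0
t=1: arr=2 -> substrate=2 bound=3 product=0
t=2: arr=0 -> substrate=2 bound=3 product=0
t=3: arr=2 -> substrate=4 bound=3 product=0
t=4: arr=1 -> substrate=2 bound=3 product=3
t=5: arr=3 -> substrate=5 bound=3 product=3
t=6: arr=1 -> substrate=6 bound=3 product=3
t=7: arr=0 -> substrate=6 bound=3 product=3
t=8: arr=0 -> substrate=3 bound=3 product=6
t=9: arr=3 -> substrate=6 bound=3 product=6
t=10: arr=0 -> substrate=6 bound=3 product=6
t=11: arr=1 -> substrate=7 bound=3 product=6
t=12: arr=2 -> substrate=6 bound=3 product=9

Answer: 3 3 3 3 3 3 3 3 3 3 3 3 3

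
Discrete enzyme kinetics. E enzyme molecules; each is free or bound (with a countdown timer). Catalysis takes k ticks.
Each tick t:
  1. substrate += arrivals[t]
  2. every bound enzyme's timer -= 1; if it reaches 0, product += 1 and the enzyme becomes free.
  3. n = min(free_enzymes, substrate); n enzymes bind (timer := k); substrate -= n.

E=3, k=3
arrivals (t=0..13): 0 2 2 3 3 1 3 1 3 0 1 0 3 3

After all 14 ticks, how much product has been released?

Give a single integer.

Answer: 11

Derivation:
t=0: arr=0 -> substrate=0 bound=0 product=0
t=1: arr=2 -> substrate=0 bound=2 product=0
t=2: arr=2 -> substrate=1 bound=3 product=0
t=3: arr=3 -> substrate=4 bound=3 product=0
t=4: arr=3 -> substrate=5 bound=3 product=2
t=5: arr=1 -> substrate=5 bound=3 product=3
t=6: arr=3 -> substrate=8 bound=3 product=3
t=7: arr=1 -> substrate=7 bound=3 product=5
t=8: arr=3 -> substrate=9 bound=3 product=6
t=9: arr=0 -> substrate=9 bound=3 product=6
t=10: arr=1 -> substrate=8 bound=3 product=8
t=11: arr=0 -> substrate=7 bound=3 product=9
t=12: arr=3 -> substrate=10 bound=3 product=9
t=13: arr=3 -> substrate=11 bound=3 product=11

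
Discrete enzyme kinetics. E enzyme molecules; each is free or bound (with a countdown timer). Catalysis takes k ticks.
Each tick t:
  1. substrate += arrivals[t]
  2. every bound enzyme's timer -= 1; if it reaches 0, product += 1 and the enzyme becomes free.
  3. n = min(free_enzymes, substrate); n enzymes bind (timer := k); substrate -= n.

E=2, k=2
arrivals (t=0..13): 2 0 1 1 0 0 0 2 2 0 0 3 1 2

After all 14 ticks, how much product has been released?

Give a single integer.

Answer: 10

Derivation:
t=0: arr=2 -> substrate=0 bound=2 product=0
t=1: arr=0 -> substrate=0 bound=2 product=0
t=2: arr=1 -> substrate=0 bound=1 product=2
t=3: arr=1 -> substrate=0 bound=2 product=2
t=4: arr=0 -> substrate=0 bound=1 product=3
t=5: arr=0 -> substrate=0 bound=0 product=4
t=6: arr=0 -> substrate=0 bound=0 product=4
t=7: arr=2 -> substrate=0 bound=2 product=4
t=8: arr=2 -> substrate=2 bound=2 product=4
t=9: arr=0 -> substrate=0 bound=2 product=6
t=10: arr=0 -> substrate=0 bound=2 product=6
t=11: arr=3 -> substrate=1 bound=2 product=8
t=12: arr=1 -> substrate=2 bound=2 product=8
t=13: arr=2 -> substrate=2 bound=2 product=10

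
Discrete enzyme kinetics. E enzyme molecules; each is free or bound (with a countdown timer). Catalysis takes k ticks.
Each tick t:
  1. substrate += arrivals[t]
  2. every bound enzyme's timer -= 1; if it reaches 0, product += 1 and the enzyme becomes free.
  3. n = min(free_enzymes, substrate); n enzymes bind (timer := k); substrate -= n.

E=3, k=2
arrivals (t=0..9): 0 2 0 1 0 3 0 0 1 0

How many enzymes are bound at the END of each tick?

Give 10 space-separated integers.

Answer: 0 2 2 1 1 3 3 0 1 1

Derivation:
t=0: arr=0 -> substrate=0 bound=0 product=0
t=1: arr=2 -> substrate=0 bound=2 product=0
t=2: arr=0 -> substrate=0 bound=2 product=0
t=3: arr=1 -> substrate=0 bound=1 product=2
t=4: arr=0 -> substrate=0 bound=1 product=2
t=5: arr=3 -> substrate=0 bound=3 product=3
t=6: arr=0 -> substrate=0 bound=3 product=3
t=7: arr=0 -> substrate=0 bound=0 product=6
t=8: arr=1 -> substrate=0 bound=1 product=6
t=9: arr=0 -> substrate=0 bound=1 product=6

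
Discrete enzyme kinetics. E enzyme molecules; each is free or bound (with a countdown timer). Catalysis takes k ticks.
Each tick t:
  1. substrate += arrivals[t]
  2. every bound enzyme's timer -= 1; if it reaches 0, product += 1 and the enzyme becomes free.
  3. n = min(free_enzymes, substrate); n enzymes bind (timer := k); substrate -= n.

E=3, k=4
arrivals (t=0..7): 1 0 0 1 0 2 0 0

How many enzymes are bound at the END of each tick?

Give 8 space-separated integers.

Answer: 1 1 1 2 1 3 3 2

Derivation:
t=0: arr=1 -> substrate=0 bound=1 product=0
t=1: arr=0 -> substrate=0 bound=1 product=0
t=2: arr=0 -> substrate=0 bound=1 product=0
t=3: arr=1 -> substrate=0 bound=2 product=0
t=4: arr=0 -> substrate=0 bound=1 product=1
t=5: arr=2 -> substrate=0 bound=3 product=1
t=6: arr=0 -> substrate=0 bound=3 product=1
t=7: arr=0 -> substrate=0 bound=2 product=2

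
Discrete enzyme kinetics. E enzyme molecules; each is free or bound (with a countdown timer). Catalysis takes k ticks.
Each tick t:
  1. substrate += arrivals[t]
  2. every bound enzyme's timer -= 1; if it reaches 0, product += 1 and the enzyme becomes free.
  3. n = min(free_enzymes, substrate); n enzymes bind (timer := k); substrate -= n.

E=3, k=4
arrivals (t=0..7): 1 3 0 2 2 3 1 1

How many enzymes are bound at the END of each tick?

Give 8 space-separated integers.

t=0: arr=1 -> substrate=0 bound=1 product=0
t=1: arr=3 -> substrate=1 bound=3 product=0
t=2: arr=0 -> substrate=1 bound=3 product=0
t=3: arr=2 -> substrate=3 bound=3 product=0
t=4: arr=2 -> substrate=4 bound=3 product=1
t=5: arr=3 -> substrate=5 bound=3 product=3
t=6: arr=1 -> substrate=6 bound=3 product=3
t=7: arr=1 -> substrate=7 bound=3 product=3

Answer: 1 3 3 3 3 3 3 3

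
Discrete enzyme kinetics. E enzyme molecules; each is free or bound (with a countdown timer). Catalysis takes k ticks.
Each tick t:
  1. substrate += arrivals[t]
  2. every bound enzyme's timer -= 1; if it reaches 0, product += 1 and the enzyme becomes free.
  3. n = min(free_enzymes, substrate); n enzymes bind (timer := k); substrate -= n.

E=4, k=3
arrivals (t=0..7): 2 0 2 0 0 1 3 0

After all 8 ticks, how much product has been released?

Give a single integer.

t=0: arr=2 -> substrate=0 bound=2 product=0
t=1: arr=0 -> substrate=0 bound=2 product=0
t=2: arr=2 -> substrate=0 bound=4 product=0
t=3: arr=0 -> substrate=0 bound=2 product=2
t=4: arr=0 -> substrate=0 bound=2 product=2
t=5: arr=1 -> substrate=0 bound=1 product=4
t=6: arr=3 -> substrate=0 bound=4 product=4
t=7: arr=0 -> substrate=0 bound=4 product=4

Answer: 4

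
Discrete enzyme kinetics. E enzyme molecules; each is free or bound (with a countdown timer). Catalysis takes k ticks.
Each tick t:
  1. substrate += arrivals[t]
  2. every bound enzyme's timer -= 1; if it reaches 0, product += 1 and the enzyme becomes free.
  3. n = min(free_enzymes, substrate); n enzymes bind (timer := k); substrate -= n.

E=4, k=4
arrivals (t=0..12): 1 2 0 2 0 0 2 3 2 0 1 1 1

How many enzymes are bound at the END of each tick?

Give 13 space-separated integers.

t=0: arr=1 -> substrate=0 bound=1 product=0
t=1: arr=2 -> substrate=0 bound=3 product=0
t=2: arr=0 -> substrate=0 bound=3 product=0
t=3: arr=2 -> substrate=1 bound=4 product=0
t=4: arr=0 -> substrate=0 bound=4 product=1
t=5: arr=0 -> substrate=0 bound=2 product=3
t=6: arr=2 -> substrate=0 bound=4 product=3
t=7: arr=3 -> substrate=2 bound=4 product=4
t=8: arr=2 -> substrate=3 bound=4 product=5
t=9: arr=0 -> substrate=3 bound=4 product=5
t=10: arr=1 -> substrate=2 bound=4 product=7
t=11: arr=1 -> substrate=2 bound=4 product=8
t=12: arr=1 -> substrate=2 bound=4 product=9

Answer: 1 3 3 4 4 2 4 4 4 4 4 4 4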